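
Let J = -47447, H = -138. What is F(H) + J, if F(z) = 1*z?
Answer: -47585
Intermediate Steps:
F(z) = z
F(H) + J = -138 - 47447 = -47585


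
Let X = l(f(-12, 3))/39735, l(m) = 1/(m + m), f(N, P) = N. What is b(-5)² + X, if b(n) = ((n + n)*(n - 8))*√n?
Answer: -80582580001/953640 ≈ -84500.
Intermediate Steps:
l(m) = 1/(2*m)
X = -1/953640 (X = ((½)/(-12))/39735 = ((½)*(-1/12))*(1/39735) = -1/24*1/39735 = -1/953640 ≈ -1.0486e-6)
b(n) = 2*n^(3/2)*(-8 + n) (b(n) = ((2*n)*(-8 + n))*√n = (2*n*(-8 + n))*√n = 2*n^(3/2)*(-8 + n))
b(-5)² + X = (2*(-5)^(3/2)*(-8 - 5))² - 1/953640 = (2*(-5*I*√5)*(-13))² - 1/953640 = (130*I*√5)² - 1/953640 = -84500 - 1/953640 = -80582580001/953640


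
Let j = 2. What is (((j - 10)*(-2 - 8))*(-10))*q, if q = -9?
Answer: 7200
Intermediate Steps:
(((j - 10)*(-2 - 8))*(-10))*q = (((2 - 10)*(-2 - 8))*(-10))*(-9) = (-8*(-10)*(-10))*(-9) = (80*(-10))*(-9) = -800*(-9) = 7200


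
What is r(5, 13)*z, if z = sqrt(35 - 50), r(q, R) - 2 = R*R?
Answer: 171*I*sqrt(15) ≈ 662.28*I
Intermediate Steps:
r(q, R) = 2 + R**2 (r(q, R) = 2 + R*R = 2 + R**2)
z = I*sqrt(15) (z = sqrt(-15) = I*sqrt(15) ≈ 3.873*I)
r(5, 13)*z = (2 + 13**2)*(I*sqrt(15)) = (2 + 169)*(I*sqrt(15)) = 171*(I*sqrt(15)) = 171*I*sqrt(15)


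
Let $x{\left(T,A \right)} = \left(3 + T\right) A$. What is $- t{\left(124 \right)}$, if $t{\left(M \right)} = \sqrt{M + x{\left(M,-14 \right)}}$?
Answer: $- i \sqrt{1654} \approx - 40.669 i$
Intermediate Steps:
$x{\left(T,A \right)} = A \left(3 + T\right)$
$t{\left(M \right)} = \sqrt{-42 - 13 M}$ ($t{\left(M \right)} = \sqrt{M - 14 \left(3 + M\right)} = \sqrt{M - \left(42 + 14 M\right)} = \sqrt{-42 - 13 M}$)
$- t{\left(124 \right)} = - \sqrt{-42 - 1612} = - \sqrt{-1654} = - i \sqrt{1654}$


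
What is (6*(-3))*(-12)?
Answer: 216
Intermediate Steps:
(6*(-3))*(-12) = -18*(-12) = 216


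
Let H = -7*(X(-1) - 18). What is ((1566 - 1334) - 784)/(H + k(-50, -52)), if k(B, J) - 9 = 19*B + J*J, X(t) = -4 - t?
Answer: -276/955 ≈ -0.28901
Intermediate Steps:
H = 147 (H = -7*((-4 - 1*(-1)) - 18) = -7*((-4 + 1) - 18) = -7*(-3 - 18) = -7*(-21) = 147)
k(B, J) = 9 + J² + 19*B (k(B, J) = 9 + (19*B + J*J) = 9 + (19*B + J²) = 9 + (J² + 19*B) = 9 + J² + 19*B)
((1566 - 1334) - 784)/(H + k(-50, -52)) = ((1566 - 1334) - 784)/(147 + (9 + (-52)² + 19*(-50))) = (232 - 784)/(147 + (9 + 2704 - 950)) = -552/(147 + 1763) = -552/1910 = -552*1/1910 = -276/955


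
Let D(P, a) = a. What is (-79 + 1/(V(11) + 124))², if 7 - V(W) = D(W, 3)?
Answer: 102232321/16384 ≈ 6239.8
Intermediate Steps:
V(W) = 4 (V(W) = 7 - 1*3 = 7 - 3 = 4)
(-79 + 1/(V(11) + 124))² = (-79 + 1/(4 + 124))² = (-79 + 1/128)² = (-10111/128)² = 102232321/16384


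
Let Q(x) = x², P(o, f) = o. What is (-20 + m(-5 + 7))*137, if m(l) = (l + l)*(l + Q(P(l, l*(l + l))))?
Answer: 548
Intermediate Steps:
m(l) = 2*l*(l + l²) (m(l) = (l + l)*(l + l²) = (2*l)*(l + l²) = 2*l*(l + l²))
(-20 + m(-5 + 7))*137 = (-20 + 2*(-5 + 7)²*(1 + (-5 + 7)))*137 = (-20 + 2*2²*(1 + 2))*137 = (-20 + 2*4*3)*137 = (-20 + 24)*137 = 4*137 = 548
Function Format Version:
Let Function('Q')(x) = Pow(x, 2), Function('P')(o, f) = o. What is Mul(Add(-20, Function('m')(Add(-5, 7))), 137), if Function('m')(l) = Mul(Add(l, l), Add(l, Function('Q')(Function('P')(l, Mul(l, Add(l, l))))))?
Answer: 548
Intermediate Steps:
Function('m')(l) = Mul(2, l, Add(l, Pow(l, 2))) (Function('m')(l) = Mul(Add(l, l), Add(l, Pow(l, 2))) = Mul(Mul(2, l), Add(l, Pow(l, 2))) = Mul(2, l, Add(l, Pow(l, 2))))
Mul(Add(-20, Function('m')(Add(-5, 7))), 137) = Mul(Add(-20, Mul(2, Pow(Add(-5, 7), 2), Add(1, Add(-5, 7)))), 137) = Mul(Add(-20, Mul(2, Pow(2, 2), Add(1, 2))), 137) = Mul(Add(-20, Mul(2, 4, 3)), 137) = Mul(Add(-20, 24), 137) = Mul(4, 137) = 548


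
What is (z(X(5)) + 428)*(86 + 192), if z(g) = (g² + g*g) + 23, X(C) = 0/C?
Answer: 125378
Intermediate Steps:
X(C) = 0
z(g) = 23 + 2*g² (z(g) = (g² + g²) + 23 = 2*g² + 23 = 23 + 2*g²)
(z(X(5)) + 428)*(86 + 192) = ((23 + 2*0²) + 428)*(86 + 192) = ((23 + 2*0) + 428)*278 = ((23 + 0) + 428)*278 = (23 + 428)*278 = 451*278 = 125378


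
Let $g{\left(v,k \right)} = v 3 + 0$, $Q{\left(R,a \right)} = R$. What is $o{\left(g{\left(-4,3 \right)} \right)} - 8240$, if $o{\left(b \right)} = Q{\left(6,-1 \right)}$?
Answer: $-8234$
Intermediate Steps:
$g{\left(v,k \right)} = 3 v$ ($g{\left(v,k \right)} = 3 v + 0 = 3 v$)
$o{\left(b \right)} = 6$
$o{\left(g{\left(-4,3 \right)} \right)} - 8240 = 6 - 8240 = -8234$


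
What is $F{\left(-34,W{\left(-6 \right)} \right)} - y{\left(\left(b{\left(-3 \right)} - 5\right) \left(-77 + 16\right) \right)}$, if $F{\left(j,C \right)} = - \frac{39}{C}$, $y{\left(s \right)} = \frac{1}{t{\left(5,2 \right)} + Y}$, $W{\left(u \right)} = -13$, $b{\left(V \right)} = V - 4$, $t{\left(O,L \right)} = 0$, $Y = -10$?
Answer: $\frac{31}{10} \approx 3.1$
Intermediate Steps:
$b{\left(V \right)} = -4 + V$
$y{\left(s \right)} = - \frac{1}{10}$ ($y{\left(s \right)} = \frac{1}{0 - 10} = \frac{1}{-10} = - \frac{1}{10}$)
$F{\left(-34,W{\left(-6 \right)} \right)} - y{\left(\left(b{\left(-3 \right)} - 5\right) \left(-77 + 16\right) \right)} = - \frac{39}{-13} - - \frac{1}{10} = \left(-39\right) \left(- \frac{1}{13}\right) + \frac{1}{10} = 3 + \frac{1}{10} = \frac{31}{10}$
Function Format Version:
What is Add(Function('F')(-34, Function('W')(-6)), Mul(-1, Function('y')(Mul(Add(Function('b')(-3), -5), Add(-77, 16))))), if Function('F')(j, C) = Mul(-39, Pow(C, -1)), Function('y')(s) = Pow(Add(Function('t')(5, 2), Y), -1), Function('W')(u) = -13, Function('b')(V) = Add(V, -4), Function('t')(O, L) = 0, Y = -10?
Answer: Rational(31, 10) ≈ 3.1000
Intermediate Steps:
Function('b')(V) = Add(-4, V)
Function('y')(s) = Rational(-1, 10) (Function('y')(s) = Pow(Add(0, -10), -1) = Pow(-10, -1) = Rational(-1, 10))
Add(Function('F')(-34, Function('W')(-6)), Mul(-1, Function('y')(Mul(Add(Function('b')(-3), -5), Add(-77, 16))))) = Add(Mul(-39, Pow(-13, -1)), Mul(-1, Rational(-1, 10))) = Add(Mul(-39, Rational(-1, 13)), Rational(1, 10)) = Add(3, Rational(1, 10)) = Rational(31, 10)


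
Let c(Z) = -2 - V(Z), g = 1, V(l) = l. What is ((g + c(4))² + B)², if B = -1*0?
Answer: 625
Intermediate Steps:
c(Z) = -2 - Z
B = 0
((g + c(4))² + B)² = ((1 + (-2 - 1*4))² + 0)² = ((1 + (-2 - 4))² + 0)² = ((1 - 6)² + 0)² = ((-5)² + 0)² = (25 + 0)² = 25² = 625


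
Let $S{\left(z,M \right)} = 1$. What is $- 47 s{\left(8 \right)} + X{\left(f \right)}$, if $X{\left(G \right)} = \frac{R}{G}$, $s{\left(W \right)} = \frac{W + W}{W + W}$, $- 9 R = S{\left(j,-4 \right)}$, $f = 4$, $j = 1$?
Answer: $- \frac{1693}{36} \approx -47.028$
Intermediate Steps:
$R = - \frac{1}{9}$ ($R = \left(- \frac{1}{9}\right) 1 = - \frac{1}{9} \approx -0.11111$)
$s{\left(W \right)} = 1$ ($s{\left(W \right)} = \frac{2 W}{2 W} = 2 W \frac{1}{2 W} = 1$)
$X{\left(G \right)} = - \frac{1}{9 G}$
$- 47 s{\left(8 \right)} + X{\left(f \right)} = \left(-47\right) 1 - \frac{1}{9 \cdot 4} = -47 - \frac{1}{36} = - \frac{1693}{36}$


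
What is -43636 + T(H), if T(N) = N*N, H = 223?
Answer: 6093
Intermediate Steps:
T(N) = N**2
-43636 + T(H) = -43636 + 223**2 = -43636 + 49729 = 6093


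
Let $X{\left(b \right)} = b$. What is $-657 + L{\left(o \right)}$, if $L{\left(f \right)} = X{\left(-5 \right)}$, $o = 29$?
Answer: $-662$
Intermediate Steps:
$L{\left(f \right)} = -5$
$-657 + L{\left(o \right)} = -657 - 5 = -662$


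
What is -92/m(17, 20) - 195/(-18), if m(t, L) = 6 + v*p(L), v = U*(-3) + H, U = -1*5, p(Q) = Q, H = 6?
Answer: 4523/426 ≈ 10.617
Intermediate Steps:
U = -5
v = 21 (v = -5*(-3) + 6 = 15 + 6 = 21)
m(t, L) = 6 + 21*L
-92/m(17, 20) - 195/(-18) = -92/(6 + 21*20) - 195/(-18) = -92/(6 + 420) - 195*(-1/18) = -92/426 + 65/6 = -92*1/426 + 65/6 = -46/213 + 65/6 = 4523/426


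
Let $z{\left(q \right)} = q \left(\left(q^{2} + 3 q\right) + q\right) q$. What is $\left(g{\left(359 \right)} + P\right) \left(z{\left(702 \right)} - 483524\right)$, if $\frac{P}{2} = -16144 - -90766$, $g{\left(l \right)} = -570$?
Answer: $36312002841913176$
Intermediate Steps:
$P = 149244$ ($P = 2 \left(-16144 - -90766\right) = 2 \left(-16144 + 90766\right) = 2 \cdot 74622 = 149244$)
$z{\left(q \right)} = q^{2} \left(q^{2} + 4 q\right)$ ($z{\left(q \right)} = q \left(q^{2} + 4 q\right) q = q^{2} \left(q^{2} + 4 q\right)$)
$\left(g{\left(359 \right)} + P\right) \left(z{\left(702 \right)} - 483524\right) = \left(-570 + 149244\right) \left(702^{3} \left(4 + 702\right) - 483524\right) = 148674 \left(345948408 \cdot 706 - 483524\right) = 148674 \left(244239576048 - 483524\right) = 148674 \cdot 244239092524 = 36312002841913176$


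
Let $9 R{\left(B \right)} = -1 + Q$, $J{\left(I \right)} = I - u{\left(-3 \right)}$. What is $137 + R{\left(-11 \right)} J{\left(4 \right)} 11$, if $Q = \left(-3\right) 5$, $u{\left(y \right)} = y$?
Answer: $\frac{1}{9} \approx 0.11111$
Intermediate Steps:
$Q = -15$
$J{\left(I \right)} = 3 + I$ ($J{\left(I \right)} = I - -3 = I + 3 = 3 + I$)
$R{\left(B \right)} = - \frac{16}{9}$ ($R{\left(B \right)} = \frac{-1 - 15}{9} = \frac{1}{9} \left(-16\right) = - \frac{16}{9}$)
$137 + R{\left(-11 \right)} J{\left(4 \right)} 11 = 137 - \frac{16 \left(3 + 4\right) 11}{9} = 137 - \frac{16 \cdot 7 \cdot 11}{9} = 137 - \frac{1232}{9} = \frac{1}{9}$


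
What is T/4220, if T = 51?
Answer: 51/4220 ≈ 0.012085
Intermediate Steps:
T/4220 = 51/4220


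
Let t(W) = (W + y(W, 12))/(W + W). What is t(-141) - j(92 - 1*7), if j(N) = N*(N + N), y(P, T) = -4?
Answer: -4074755/282 ≈ -14449.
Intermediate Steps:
j(N) = 2*N**2 (j(N) = N*(2*N) = 2*N**2)
t(W) = (-4 + W)/(2*W) (t(W) = (W - 4)/(W + W) = (-4 + W)/((2*W)) = (-4 + W)*(1/(2*W)) = (-4 + W)/(2*W))
t(-141) - j(92 - 1*7) = (1/2)*(-4 - 141)/(-141) - 2*(92 - 1*7)**2 = (1/2)*(-1/141)*(-145) - 2*(92 - 7)**2 = 145/282 - 2*85**2 = 145/282 - 2*7225 = 145/282 - 1*14450 = 145/282 - 14450 = -4074755/282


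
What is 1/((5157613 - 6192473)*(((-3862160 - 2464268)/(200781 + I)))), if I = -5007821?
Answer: -60088/81837091001 ≈ -7.3424e-7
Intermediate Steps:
1/((5157613 - 6192473)*(((-3862160 - 2464268)/(200781 + I)))) = 1/((5157613 - 6192473)*(((-3862160 - 2464268)/(200781 - 5007821)))) = 1/((-1034860)*((-6326428/(-4807040)))) = -1/(1034860*((-6326428*(-1/4807040)))) = -1/(1034860*1581607/1201760) = -1/1034860*1201760/1581607 = -60088/81837091001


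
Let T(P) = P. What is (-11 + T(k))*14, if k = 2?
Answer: -126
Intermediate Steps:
(-11 + T(k))*14 = (-11 + 2)*14 = -9*14 = -126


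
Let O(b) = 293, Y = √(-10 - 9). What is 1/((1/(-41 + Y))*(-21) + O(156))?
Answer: 498961/146448287 - 21*I*√19/146448287 ≈ 0.0034071 - 6.2505e-7*I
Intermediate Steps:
Y = I*√19 (Y = √(-19) = I*√19 ≈ 4.3589*I)
1/((1/(-41 + Y))*(-21) + O(156)) = 1/((1/(-41 + I*√19))*(-21) + 293) = 1/(-21/(-41 + I*√19) + 293) = 1/(293 - 21/(-41 + I*√19))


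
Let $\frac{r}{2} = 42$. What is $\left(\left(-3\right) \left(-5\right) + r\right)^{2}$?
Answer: $9801$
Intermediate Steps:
$r = 84$ ($r = 2 \cdot 42 = 84$)
$\left(\left(-3\right) \left(-5\right) + r\right)^{2} = \left(\left(-3\right) \left(-5\right) + 84\right)^{2} = \left(15 + 84\right)^{2} = 99^{2} = 9801$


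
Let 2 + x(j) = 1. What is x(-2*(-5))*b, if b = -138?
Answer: 138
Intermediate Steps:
x(j) = -1 (x(j) = -2 + 1 = -1)
x(-2*(-5))*b = -1*(-138) = 138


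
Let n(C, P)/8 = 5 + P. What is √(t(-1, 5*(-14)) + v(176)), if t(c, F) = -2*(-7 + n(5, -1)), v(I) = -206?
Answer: 16*I ≈ 16.0*I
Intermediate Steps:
n(C, P) = 40 + 8*P (n(C, P) = 8*(5 + P) = 40 + 8*P)
t(c, F) = -50 (t(c, F) = -2*(-7 + (40 + 8*(-1))) = -2*(-7 + (40 - 8)) = -2*(-7 + 32) = -2*25 = -50)
√(t(-1, 5*(-14)) + v(176)) = √(-50 - 206) = √(-256) = 16*I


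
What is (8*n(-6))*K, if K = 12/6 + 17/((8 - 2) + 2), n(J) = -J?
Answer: 198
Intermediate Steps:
K = 33/8 (K = 12*(⅙) + 17/(6 + 2) = 2 + 17/8 = 33/8 ≈ 4.1250)
(8*n(-6))*K = (8*(-1*(-6)))*(33/8) = (8*6)*(33/8) = 48*(33/8) = 198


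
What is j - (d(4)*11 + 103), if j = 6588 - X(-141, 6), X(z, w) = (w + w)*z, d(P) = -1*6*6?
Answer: 8573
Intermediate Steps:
d(P) = -36 (d(P) = -6*6 = -36)
X(z, w) = 2*w*z (X(z, w) = (2*w)*z = 2*w*z)
j = 8280 (j = 6588 - 2*6*(-141) = 6588 - 1*(-1692) = 6588 + 1692 = 8280)
j - (d(4)*11 + 103) = 8280 - (-36*11 + 103) = 8280 - (-396 + 103) = 8280 - 1*(-293) = 8280 + 293 = 8573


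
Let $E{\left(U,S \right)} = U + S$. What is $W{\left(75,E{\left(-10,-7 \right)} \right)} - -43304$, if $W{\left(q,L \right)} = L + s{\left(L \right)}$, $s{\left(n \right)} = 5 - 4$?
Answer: $43288$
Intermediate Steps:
$E{\left(U,S \right)} = S + U$
$s{\left(n \right)} = 1$
$W{\left(q,L \right)} = 1 + L$ ($W{\left(q,L \right)} = L + 1 = 1 + L$)
$W{\left(75,E{\left(-10,-7 \right)} \right)} - -43304 = \left(1 - 17\right) - -43304 = \left(1 - 17\right) + 43304 = -16 + 43304 = 43288$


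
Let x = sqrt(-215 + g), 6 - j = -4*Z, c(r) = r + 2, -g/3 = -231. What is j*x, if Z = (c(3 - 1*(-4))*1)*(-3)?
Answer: -102*sqrt(478) ≈ -2230.0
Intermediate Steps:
g = 693 (g = -3*(-231) = 693)
c(r) = 2 + r
Z = -27 (Z = ((2 + (3 - 1*(-4)))*1)*(-3) = ((2 + (3 + 4))*1)*(-3) = ((2 + 7)*1)*(-3) = (9*1)*(-3) = 9*(-3) = -27)
j = -102 (j = 6 - (-4)*(-27) = 6 - 1*108 = 6 - 108 = -102)
x = sqrt(478) (x = sqrt(-215 + 693) = sqrt(478) ≈ 21.863)
j*x = -102*sqrt(478)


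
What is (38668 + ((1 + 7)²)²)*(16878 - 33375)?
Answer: -705477708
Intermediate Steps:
(38668 + ((1 + 7)²)²)*(16878 - 33375) = (38668 + (8²)²)*(-16497) = (38668 + 64²)*(-16497) = (38668 + 4096)*(-16497) = 42764*(-16497) = -705477708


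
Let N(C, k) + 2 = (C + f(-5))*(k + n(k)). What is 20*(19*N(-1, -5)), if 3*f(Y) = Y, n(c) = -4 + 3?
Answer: 5320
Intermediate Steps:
n(c) = -1
f(Y) = Y/3
N(C, k) = -2 + (-1 + k)*(-5/3 + C) (N(C, k) = -2 + (C + (⅓)*(-5))*(k - 1) = -2 + (C - 5/3)*(-1 + k) = -2 + (-5/3 + C)*(-1 + k) = -2 + (-1 + k)*(-5/3 + C))
20*(19*N(-1, -5)) = 20*(19*(-⅓ - 1*(-1) - 5/3*(-5) - 1*(-5))) = 20*(19*(-⅓ + 1 + 25/3 + 5)) = 20*(19*14) = 20*266 = 5320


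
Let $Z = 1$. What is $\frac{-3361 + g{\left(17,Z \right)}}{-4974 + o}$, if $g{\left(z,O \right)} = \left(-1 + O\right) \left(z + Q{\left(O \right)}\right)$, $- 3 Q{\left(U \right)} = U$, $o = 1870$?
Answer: $\frac{3361}{3104} \approx 1.0828$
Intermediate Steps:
$Q{\left(U \right)} = - \frac{U}{3}$
$g{\left(z,O \right)} = \left(-1 + O\right) \left(z - \frac{O}{3}\right)$
$\frac{-3361 + g{\left(17,Z \right)}}{-4974 + o} = \frac{-3361 + \left(\left(-1\right) 17 - \frac{1^{2}}{3} + \frac{1}{3} \cdot 1 + 1 \cdot 17\right)}{-4974 + 1870} = \frac{-3361 + \left(-17 - \frac{1}{3} + \frac{1}{3} + 17\right)}{-3104} = \left(-3361 + \left(-17 - \frac{1}{3} + \frac{1}{3} + 17\right)\right) \left(- \frac{1}{3104}\right) = \left(-3361 + 0\right) \left(- \frac{1}{3104}\right) = \left(-3361\right) \left(- \frac{1}{3104}\right) = \frac{3361}{3104}$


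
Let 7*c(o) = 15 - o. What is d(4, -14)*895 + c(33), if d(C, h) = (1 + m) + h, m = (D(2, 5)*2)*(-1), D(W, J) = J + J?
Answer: -206763/7 ≈ -29538.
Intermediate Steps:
D(W, J) = 2*J
c(o) = 15/7 - o/7 (c(o) = (15 - o)/7 = 15/7 - o/7)
m = -20 (m = ((2*5)*2)*(-1) = (10*2)*(-1) = 20*(-1) = -20)
d(C, h) = -19 + h (d(C, h) = (1 - 20) + h = -19 + h)
d(4, -14)*895 + c(33) = (-19 - 14)*895 + (15/7 - ⅐*33) = -33*895 + (15/7 - 33/7) = -29535 - 18/7 = -206763/7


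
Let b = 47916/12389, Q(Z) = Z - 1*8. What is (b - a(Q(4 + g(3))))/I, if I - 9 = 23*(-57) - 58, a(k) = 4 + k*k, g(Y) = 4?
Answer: 41/421226 ≈ 9.7335e-5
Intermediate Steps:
Q(Z) = -8 + Z (Q(Z) = Z - 8 = -8 + Z)
a(k) = 4 + k**2
b = 47916/12389 (b = 47916*(1/12389) = 47916/12389 ≈ 3.8676)
I = -1360 (I = 9 + (23*(-57) - 58) = 9 + (-1311 - 58) = 9 - 1369 = -1360)
(b - a(Q(4 + g(3))))/I = (47916/12389 - (4 + (-8 + (4 + 4))**2))/(-1360) = (47916/12389 - (4 + (-8 + 8)**2))*(-1/1360) = (47916/12389 - (4 + 0**2))*(-1/1360) = (47916/12389 - (4 + 0))*(-1/1360) = (47916/12389 - 1*4)*(-1/1360) = (47916/12389 - 4)*(-1/1360) = -1640/12389*(-1/1360) = 41/421226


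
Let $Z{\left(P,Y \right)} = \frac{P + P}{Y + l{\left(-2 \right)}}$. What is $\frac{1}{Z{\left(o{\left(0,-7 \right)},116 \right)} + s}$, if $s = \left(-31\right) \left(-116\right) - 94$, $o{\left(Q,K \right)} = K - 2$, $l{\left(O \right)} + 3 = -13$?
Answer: $\frac{50}{175091} \approx 0.00028557$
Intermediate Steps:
$l{\left(O \right)} = -16$ ($l{\left(O \right)} = -3 - 13 = -16$)
$o{\left(Q,K \right)} = -2 + K$
$Z{\left(P,Y \right)} = \frac{2 P}{-16 + Y}$ ($Z{\left(P,Y \right)} = \frac{P + P}{Y - 16} = \frac{2 P}{-16 + Y}$)
$s = 3502$ ($s = 3596 - 94 = 3502$)
$\frac{1}{Z{\left(o{\left(0,-7 \right)},116 \right)} + s} = \frac{1}{\frac{2 \left(-2 - 7\right)}{-16 + 116} + 3502} = \frac{1}{2 \left(-9\right) \frac{1}{100} + 3502} = \frac{1}{- \frac{9}{50} + 3502} = \frac{1}{\frac{175091}{50}} = \frac{50}{175091}$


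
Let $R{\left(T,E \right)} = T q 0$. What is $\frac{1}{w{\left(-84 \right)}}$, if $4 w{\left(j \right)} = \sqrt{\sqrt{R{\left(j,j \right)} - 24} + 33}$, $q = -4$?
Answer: $\frac{4}{\sqrt{33 + 2 i \sqrt{6}}} \approx 0.69065 - 0.050985 i$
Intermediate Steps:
$R{\left(T,E \right)} = 0$ ($R{\left(T,E \right)} = T \left(-4\right) 0 = - 4 T 0 = 0$)
$w{\left(j \right)} = \frac{\sqrt{33 + 2 i \sqrt{6}}}{4}$ ($w{\left(j \right)} = \frac{\sqrt{\sqrt{0 - 24} + 33}}{4} = \frac{\sqrt{\sqrt{-24} + 33}}{4} = \frac{\sqrt{2 i \sqrt{6} + 33}}{4} = \frac{\sqrt{33 + 2 i \sqrt{6}}}{4}$)
$\frac{1}{w{\left(-84 \right)}} = \frac{1}{\frac{1}{4} \sqrt{33 + 2 i \sqrt{6}}} = \frac{4}{\sqrt{33 + 2 i \sqrt{6}}}$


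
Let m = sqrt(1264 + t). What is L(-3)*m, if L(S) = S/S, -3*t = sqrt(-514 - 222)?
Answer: 2*sqrt(2844 - 3*I*sqrt(46))/3 ≈ 35.553 - 0.12718*I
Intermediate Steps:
t = -4*I*sqrt(46)/3 (t = -sqrt(-514 - 222)/3 = -4*I*sqrt(46)/3 ≈ -9.0431*I)
L(S) = 1
m = sqrt(1264 - 4*I*sqrt(46)/3) ≈ 35.553 - 0.1272*I
L(-3)*m = 1*(2*sqrt(2844 - 3*I*sqrt(46))/3) = 2*sqrt(2844 - 3*I*sqrt(46))/3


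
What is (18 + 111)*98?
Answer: 12642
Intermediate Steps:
(18 + 111)*98 = 129*98 = 12642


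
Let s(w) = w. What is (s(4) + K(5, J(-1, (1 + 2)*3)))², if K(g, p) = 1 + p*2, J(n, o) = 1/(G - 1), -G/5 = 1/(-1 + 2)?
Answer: 196/9 ≈ 21.778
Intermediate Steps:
G = -5 (G = -5/(-1 + 2) = -5/1 = -5*1 = -5)
J(n, o) = -⅙ (J(n, o) = 1/(-5 - 1) = 1/(-6) = -⅙)
K(g, p) = 1 + 2*p
(s(4) + K(5, J(-1, (1 + 2)*3)))² = (4 + (1 + 2*(-⅙)))² = (4 + (1 - ⅓))² = (4 + ⅔)² = (14/3)² = 196/9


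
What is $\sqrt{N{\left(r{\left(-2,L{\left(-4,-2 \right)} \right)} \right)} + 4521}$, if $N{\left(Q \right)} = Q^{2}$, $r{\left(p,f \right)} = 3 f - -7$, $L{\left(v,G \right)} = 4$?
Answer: $\sqrt{4882} \approx 69.871$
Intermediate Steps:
$r{\left(p,f \right)} = 7 + 3 f$ ($r{\left(p,f \right)} = 3 f + 7 = 7 + 3 f$)
$\sqrt{N{\left(r{\left(-2,L{\left(-4,-2 \right)} \right)} \right)} + 4521} = \sqrt{\left(7 + 3 \cdot 4\right)^{2} + 4521} = \sqrt{\left(7 + 12\right)^{2} + 4521} = \sqrt{19^{2} + 4521} = \sqrt{361 + 4521} = \sqrt{4882}$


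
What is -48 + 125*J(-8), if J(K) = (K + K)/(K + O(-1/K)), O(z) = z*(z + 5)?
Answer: 105392/471 ≈ 223.76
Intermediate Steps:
O(z) = z*(5 + z)
J(K) = 2*K/(K - (5 - 1/K)/K) (J(K) = (K + K)/(K + (-1/K)*(5 - 1/K)) = (2*K)/(K - (5 - 1/K)/K) = 2*K/(K - (5 - 1/K)/K))
-48 + 125*J(-8) = -48 + 125*(2*(-8)³/(1 + (-8)³ - 5*(-8))) = -48 + 125*(2*(-512)/(1 - 512 + 40)) = -48 + 125*(2*(-512)/(-471)) = -48 + 125*(2*(-512)*(-1/471)) = -48 + 125*(1024/471) = -48 + 128000/471 = 105392/471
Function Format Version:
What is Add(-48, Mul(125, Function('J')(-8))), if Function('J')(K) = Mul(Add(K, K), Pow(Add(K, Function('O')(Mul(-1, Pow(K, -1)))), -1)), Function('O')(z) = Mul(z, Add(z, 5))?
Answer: Rational(105392, 471) ≈ 223.76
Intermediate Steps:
Function('O')(z) = Mul(z, Add(5, z))
Function('J')(K) = Mul(2, K, Pow(Add(K, Mul(-1, Pow(K, -1), Add(5, Mul(-1, Pow(K, -1))))), -1)) (Function('J')(K) = Mul(Add(K, K), Pow(Add(K, Mul(Mul(-1, Pow(K, -1)), Add(5, Mul(-1, Pow(K, -1))))), -1)) = Mul(Mul(2, K), Pow(Add(K, Mul(-1, Pow(K, -1), Add(5, Mul(-1, Pow(K, -1))))), -1)) = Mul(2, K, Pow(Add(K, Mul(-1, Pow(K, -1), Add(5, Mul(-1, Pow(K, -1))))), -1)))
Add(-48, Mul(125, Function('J')(-8))) = Add(-48, Mul(125, Mul(2, Pow(-8, 3), Pow(Add(1, Pow(-8, 3), Mul(-5, -8)), -1)))) = Add(-48, Mul(125, Mul(2, -512, Pow(Add(1, -512, 40), -1)))) = Add(-48, Mul(125, Mul(2, -512, Pow(-471, -1)))) = Add(-48, Mul(125, Mul(2, -512, Rational(-1, 471)))) = Add(-48, Mul(125, Rational(1024, 471))) = Add(-48, Rational(128000, 471)) = Rational(105392, 471)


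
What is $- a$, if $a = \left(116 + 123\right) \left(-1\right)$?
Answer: $239$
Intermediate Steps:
$a = -239$ ($a = 239 \left(-1\right) = -239$)
$- a = \left(-1\right) \left(-239\right) = 239$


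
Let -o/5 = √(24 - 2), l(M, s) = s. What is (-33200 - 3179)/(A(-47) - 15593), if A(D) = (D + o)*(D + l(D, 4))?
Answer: 246867894/91591117 + 7821485*√22/183182234 ≈ 2.8956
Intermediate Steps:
o = -5*√22 (o = -5*√(24 - 2) = -5*√22 ≈ -23.452)
A(D) = (4 + D)*(D - 5*√22) (A(D) = (D - 5*√22)*(D + 4) = (D - 5*√22)*(4 + D) = (4 + D)*(D - 5*√22))
(-33200 - 3179)/(A(-47) - 15593) = (-33200 - 3179)/(((-47)² - 20*√22 + 4*(-47) - 5*(-47)*√22) - 15593) = -36379/((2209 - 20*√22 - 188 + 235*√22) - 15593) = -36379/((2021 + 215*√22) - 15593) = -36379/(-13572 + 215*√22)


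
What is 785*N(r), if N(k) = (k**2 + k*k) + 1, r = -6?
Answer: 57305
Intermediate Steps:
N(k) = 1 + 2*k**2 (N(k) = (k**2 + k**2) + 1 = 2*k**2 + 1 = 1 + 2*k**2)
785*N(r) = 785*(1 + 2*(-6)**2) = 785*(1 + 2*36) = 785*(1 + 72) = 785*73 = 57305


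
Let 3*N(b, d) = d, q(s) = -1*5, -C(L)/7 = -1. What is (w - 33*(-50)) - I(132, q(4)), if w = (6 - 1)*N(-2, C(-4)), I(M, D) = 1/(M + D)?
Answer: 633092/381 ≈ 1661.7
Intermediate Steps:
C(L) = 7 (C(L) = -7*(-1) = 7)
q(s) = -5
N(b, d) = d/3
I(M, D) = 1/(D + M)
w = 35/3 (w = (6 - 1)*((⅓)*7) = 5*(7/3) = 35/3 ≈ 11.667)
(w - 33*(-50)) - I(132, q(4)) = (35/3 - 33*(-50)) - 1/(-5 + 132) = (35/3 + 1650) - 1/127 = 4985/3 - 1*1/127 = 4985/3 - 1/127 = 633092/381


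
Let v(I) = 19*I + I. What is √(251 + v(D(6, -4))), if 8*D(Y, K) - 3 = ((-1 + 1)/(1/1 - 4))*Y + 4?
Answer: √1074/2 ≈ 16.386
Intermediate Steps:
D(Y, K) = 7/8 (D(Y, K) = 3/8 + (((-1 + 1)/(1/1 - 4))*Y + 4)/8 = 3/8 + ((0/(1 - 4))*Y + 4)/8 = 3/8 + ((0/(-3))*Y + 4)/8 = 3/8 + ((0*(-⅓))*Y + 4)/8 = 3/8 + (0*Y + 4)/8 = 3/8 + (0 + 4)/8 = 3/8 + (⅛)*4 = 3/8 + ½ = 7/8)
v(I) = 20*I
√(251 + v(D(6, -4))) = √(251 + 20*(7/8)) = √(251 + 35/2) = √(537/2) = √1074/2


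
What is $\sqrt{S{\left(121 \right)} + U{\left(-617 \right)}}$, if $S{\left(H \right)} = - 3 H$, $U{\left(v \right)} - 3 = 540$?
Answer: $6 \sqrt{5} \approx 13.416$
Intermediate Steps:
$U{\left(v \right)} = 543$ ($U{\left(v \right)} = 3 + 540 = 543$)
$\sqrt{S{\left(121 \right)} + U{\left(-617 \right)}} = \sqrt{\left(-3\right) 121 + 543} = \sqrt{-363 + 543} = \sqrt{180} = 6 \sqrt{5}$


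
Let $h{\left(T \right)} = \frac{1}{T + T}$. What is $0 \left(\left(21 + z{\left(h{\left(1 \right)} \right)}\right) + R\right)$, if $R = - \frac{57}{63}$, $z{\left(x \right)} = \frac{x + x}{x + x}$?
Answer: $0$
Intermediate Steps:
$h{\left(T \right)} = \frac{1}{2 T}$
$z{\left(x \right)} = 1$ ($z{\left(x \right)} = \frac{2 x}{2 x} = 2 x \frac{1}{2 x} = 1$)
$R = - \frac{19}{21}$ ($R = \left(-57\right) \frac{1}{63} = - \frac{19}{21} \approx -0.90476$)
$0 \left(\left(21 + z{\left(h{\left(1 \right)} \right)}\right) + R\right) = 0 \left(\left(21 + 1\right) - \frac{19}{21}\right) = 0 \left(22 - \frac{19}{21}\right) = 0 \cdot \frac{443}{21} = 0$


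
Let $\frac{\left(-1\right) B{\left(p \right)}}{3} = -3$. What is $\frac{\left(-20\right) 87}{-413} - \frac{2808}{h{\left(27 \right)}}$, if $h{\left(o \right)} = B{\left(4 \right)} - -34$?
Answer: $- \frac{1084884}{17759} \approx -61.089$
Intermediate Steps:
$B{\left(p \right)} = 9$ ($B{\left(p \right)} = \left(-3\right) \left(-3\right) = 9$)
$h{\left(o \right)} = 43$ ($h{\left(o \right)} = 9 - -34 = 9 + 34 = 43$)
$\frac{\left(-20\right) 87}{-413} - \frac{2808}{h{\left(27 \right)}} = \frac{\left(-20\right) 87}{-413} - \frac{2808}{43} = \left(-1740\right) \left(- \frac{1}{413}\right) - \frac{2808}{43} = \frac{1740}{413} - \frac{2808}{43} = - \frac{1084884}{17759}$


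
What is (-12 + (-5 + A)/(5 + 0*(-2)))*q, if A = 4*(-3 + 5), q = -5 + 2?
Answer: 171/5 ≈ 34.200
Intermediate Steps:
q = -3
A = 8 (A = 4*2 = 8)
(-12 + (-5 + A)/(5 + 0*(-2)))*q = (-12 + (-5 + 8)/(5 + 0*(-2)))*(-3) = (-12 + 3/(5 + 0))*(-3) = (-12 + 3/5)*(-3) = (-12 + 3*(⅕))*(-3) = (-12 + ⅗)*(-3) = -57/5*(-3) = 171/5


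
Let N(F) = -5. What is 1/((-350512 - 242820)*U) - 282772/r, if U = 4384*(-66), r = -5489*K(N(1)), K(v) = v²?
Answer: 401202181592081/194697386476800 ≈ 2.0606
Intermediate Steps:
r = -137225 (r = -5489*(-5)² = -5489*25 = -137225)
U = -289344
1/((-350512 - 242820)*U) - 282772/r = 1/(-350512 - 242820*(-289344)) - 282772/(-137225) = -1/289344/(-593332) - 282772*(-1/137225) = -1/593332*(-1/289344) + 282772/137225 = 1/171677054208 + 282772/137225 = 401202181592081/194697386476800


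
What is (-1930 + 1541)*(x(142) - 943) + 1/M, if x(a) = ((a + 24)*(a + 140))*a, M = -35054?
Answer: -90629818474167/35054 ≈ -2.5854e+9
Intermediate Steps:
x(a) = a*(24 + a)*(140 + a) (x(a) = ((24 + a)*(140 + a))*a = a*(24 + a)*(140 + a))
(-1930 + 1541)*(x(142) - 943) + 1/M = (-1930 + 1541)*(142*(3360 + 142² + 164*142) - 943) + 1/(-35054) = -389*(142*(3360 + 20164 + 23288) - 943) - 1/35054 = -389*(142*46812 - 943) - 1/35054 = -389*(6647304 - 943) - 1/35054 = -389*6646361 - 1/35054 = -2585434429 - 1/35054 = -90629818474167/35054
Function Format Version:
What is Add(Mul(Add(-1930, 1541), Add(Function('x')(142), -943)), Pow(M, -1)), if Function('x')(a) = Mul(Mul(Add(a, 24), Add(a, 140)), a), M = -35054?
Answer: Rational(-90629818474167, 35054) ≈ -2.5854e+9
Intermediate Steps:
Function('x')(a) = Mul(a, Add(24, a), Add(140, a)) (Function('x')(a) = Mul(Mul(Add(24, a), Add(140, a)), a) = Mul(a, Add(24, a), Add(140, a)))
Add(Mul(Add(-1930, 1541), Add(Function('x')(142), -943)), Pow(M, -1)) = Add(Mul(Add(-1930, 1541), Add(Mul(142, Add(3360, Pow(142, 2), Mul(164, 142))), -943)), Pow(-35054, -1)) = Add(Mul(-389, Add(Mul(142, Add(3360, 20164, 23288)), -943)), Rational(-1, 35054)) = Add(Mul(-389, Add(Mul(142, 46812), -943)), Rational(-1, 35054)) = Add(Mul(-389, Add(6647304, -943)), Rational(-1, 35054)) = Add(Mul(-389, 6646361), Rational(-1, 35054)) = Add(-2585434429, Rational(-1, 35054)) = Rational(-90629818474167, 35054)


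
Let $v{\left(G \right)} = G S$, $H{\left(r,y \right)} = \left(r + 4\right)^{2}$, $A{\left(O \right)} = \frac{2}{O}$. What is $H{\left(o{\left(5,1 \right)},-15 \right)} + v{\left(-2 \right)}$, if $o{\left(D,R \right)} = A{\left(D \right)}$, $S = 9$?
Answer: $\frac{34}{25} \approx 1.36$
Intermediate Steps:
$o{\left(D,R \right)} = \frac{2}{D}$
$H{\left(r,y \right)} = \left(4 + r\right)^{2}$
$v{\left(G \right)} = 9 G$ ($v{\left(G \right)} = G 9 = 9 G$)
$H{\left(o{\left(5,1 \right)},-15 \right)} + v{\left(-2 \right)} = \left(4 + \frac{2}{5}\right)^{2} + 9 \left(-2\right) = \left(4 + 2 \cdot \frac{1}{5}\right)^{2} - 18 = \left(4 + \frac{2}{5}\right)^{2} - 18 = \left(\frac{22}{5}\right)^{2} - 18 = \frac{484}{25} - 18 = \frac{34}{25}$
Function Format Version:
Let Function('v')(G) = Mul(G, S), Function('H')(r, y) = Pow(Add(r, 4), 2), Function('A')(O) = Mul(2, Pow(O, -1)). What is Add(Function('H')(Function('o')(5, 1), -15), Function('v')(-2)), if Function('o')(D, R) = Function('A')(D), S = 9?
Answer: Rational(34, 25) ≈ 1.3600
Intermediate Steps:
Function('o')(D, R) = Mul(2, Pow(D, -1))
Function('H')(r, y) = Pow(Add(4, r), 2)
Function('v')(G) = Mul(9, G) (Function('v')(G) = Mul(G, 9) = Mul(9, G))
Add(Function('H')(Function('o')(5, 1), -15), Function('v')(-2)) = Add(Pow(Add(4, Mul(2, Pow(5, -1))), 2), Mul(9, -2)) = Add(Pow(Add(4, Mul(2, Rational(1, 5))), 2), -18) = Add(Pow(Add(4, Rational(2, 5)), 2), -18) = Add(Pow(Rational(22, 5), 2), -18) = Add(Rational(484, 25), -18) = Rational(34, 25)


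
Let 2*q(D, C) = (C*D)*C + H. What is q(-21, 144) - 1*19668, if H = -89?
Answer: -474881/2 ≈ -2.3744e+5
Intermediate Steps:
q(D, C) = -89/2 + D*C**2/2 (q(D, C) = ((C*D)*C - 89)/2 = (D*C**2 - 89)/2 = (-89 + D*C**2)/2 = -89/2 + D*C**2/2)
q(-21, 144) - 1*19668 = (-89/2 + (1/2)*(-21)*144**2) - 1*19668 = (-89/2 + (1/2)*(-21)*20736) - 19668 = (-89/2 - 217728) - 19668 = -435545/2 - 19668 = -474881/2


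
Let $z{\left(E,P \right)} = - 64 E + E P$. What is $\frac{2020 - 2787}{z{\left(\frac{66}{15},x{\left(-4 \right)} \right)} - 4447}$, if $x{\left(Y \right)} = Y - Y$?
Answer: $\frac{3835}{23643} \approx 0.1622$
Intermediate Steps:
$x{\left(Y \right)} = 0$
$\frac{2020 - 2787}{z{\left(\frac{66}{15},x{\left(-4 \right)} \right)} - 4447} = \frac{2020 - 2787}{\frac{66}{15} \left(-64 + 0\right) - 4447} = - \frac{767}{66 \cdot \frac{1}{15} \left(-64\right) - 4447} = - \frac{767}{\frac{22}{5} \left(-64\right) - 4447} = - \frac{767}{- \frac{1408}{5} - 4447} = - \frac{767}{- \frac{23643}{5}} = \left(-767\right) \left(- \frac{5}{23643}\right) = \frac{3835}{23643}$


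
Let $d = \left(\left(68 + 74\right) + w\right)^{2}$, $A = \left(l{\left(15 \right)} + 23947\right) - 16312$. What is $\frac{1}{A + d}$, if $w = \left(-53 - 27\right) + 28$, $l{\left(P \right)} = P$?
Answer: $\frac{1}{15750} \approx 6.3492 \cdot 10^{-5}$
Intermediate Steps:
$w = -52$ ($w = -80 + 28 = -52$)
$A = 7650$ ($A = \left(15 + 23947\right) - 16312 = 23962 - 16312 = 7650$)
$d = 8100$ ($d = \left(\left(68 + 74\right) - 52\right)^{2} = \left(142 - 52\right)^{2} = 90^{2} = 8100$)
$\frac{1}{A + d} = \frac{1}{7650 + 8100} = \frac{1}{15750}$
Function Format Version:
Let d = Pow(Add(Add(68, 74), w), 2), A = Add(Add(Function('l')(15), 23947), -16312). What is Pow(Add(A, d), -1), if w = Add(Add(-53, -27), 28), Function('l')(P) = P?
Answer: Rational(1, 15750) ≈ 6.3492e-5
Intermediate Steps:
w = -52 (w = Add(-80, 28) = -52)
A = 7650 (A = Add(Add(15, 23947), -16312) = Add(23962, -16312) = 7650)
d = 8100 (d = Pow(Add(Add(68, 74), -52), 2) = Pow(Add(142, -52), 2) = Pow(90, 2) = 8100)
Pow(Add(A, d), -1) = Pow(Add(7650, 8100), -1) = Pow(15750, -1) = Rational(1, 15750)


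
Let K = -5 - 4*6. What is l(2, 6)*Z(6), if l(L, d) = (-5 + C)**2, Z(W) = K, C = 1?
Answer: -464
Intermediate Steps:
K = -29 (K = -5 - 24 = -29)
Z(W) = -29
l(L, d) = 16 (l(L, d) = (-5 + 1)**2 = (-4)**2 = 16)
l(2, 6)*Z(6) = 16*(-29) = -464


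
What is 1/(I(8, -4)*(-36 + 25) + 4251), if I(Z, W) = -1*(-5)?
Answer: 1/4196 ≈ 0.00023832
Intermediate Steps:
I(Z, W) = 5
1/(I(8, -4)*(-36 + 25) + 4251) = 1/(5*(-36 + 25) + 4251) = 1/(5*(-11) + 4251) = 1/(-55 + 4251) = 1/4196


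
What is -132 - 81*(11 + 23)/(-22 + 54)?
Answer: -3489/16 ≈ -218.06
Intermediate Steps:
-132 - 81*(11 + 23)/(-22 + 54) = -132 - 2754/32 = -132 - 81*17/16 = -132 - 1377/16 = -3489/16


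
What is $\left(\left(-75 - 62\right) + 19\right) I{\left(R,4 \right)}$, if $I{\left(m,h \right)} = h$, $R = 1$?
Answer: $-472$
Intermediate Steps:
$\left(\left(-75 - 62\right) + 19\right) I{\left(R,4 \right)} = \left(\left(-75 - 62\right) + 19\right) 4 = \left(-137 + 19\right) 4 = \left(-118\right) 4 = -472$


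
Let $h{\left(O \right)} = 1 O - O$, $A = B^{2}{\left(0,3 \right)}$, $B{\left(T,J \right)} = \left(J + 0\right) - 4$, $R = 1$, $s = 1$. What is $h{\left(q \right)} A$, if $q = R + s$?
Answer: $0$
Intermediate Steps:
$B{\left(T,J \right)} = -4 + J$ ($B{\left(T,J \right)} = J - 4 = -4 + J$)
$A = 1$ ($A = \left(-4 + 3\right)^{2} = \left(-1\right)^{2} = 1$)
$q = 2$ ($q = 1 + 1 = 2$)
$h{\left(O \right)} = 0$ ($h{\left(O \right)} = O - O = 0$)
$h{\left(q \right)} A = 0 \cdot 1 = 0$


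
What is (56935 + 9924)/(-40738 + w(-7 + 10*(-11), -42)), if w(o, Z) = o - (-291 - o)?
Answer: -66859/40681 ≈ -1.6435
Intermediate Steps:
w(o, Z) = 291 + 2*o (w(o, Z) = o + (291 + o) = 291 + 2*o)
(56935 + 9924)/(-40738 + w(-7 + 10*(-11), -42)) = (56935 + 9924)/(-40738 + (291 + 2*(-7 + 10*(-11)))) = 66859/(-40738 + (291 + 2*(-7 - 110))) = 66859/(-40738 + (291 + 2*(-117))) = 66859/(-40738 + (291 - 234)) = 66859/(-40738 + 57) = 66859/(-40681) = 66859*(-1/40681) = -66859/40681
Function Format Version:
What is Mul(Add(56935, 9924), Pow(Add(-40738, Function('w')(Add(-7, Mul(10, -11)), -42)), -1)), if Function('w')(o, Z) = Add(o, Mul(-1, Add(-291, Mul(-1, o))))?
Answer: Rational(-66859, 40681) ≈ -1.6435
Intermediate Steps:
Function('w')(o, Z) = Add(291, Mul(2, o)) (Function('w')(o, Z) = Add(o, Add(291, o)) = Add(291, Mul(2, o)))
Mul(Add(56935, 9924), Pow(Add(-40738, Function('w')(Add(-7, Mul(10, -11)), -42)), -1)) = Mul(Add(56935, 9924), Pow(Add(-40738, Add(291, Mul(2, Add(-7, Mul(10, -11))))), -1)) = Mul(66859, Pow(Add(-40738, Add(291, Mul(2, Add(-7, -110)))), -1)) = Mul(66859, Pow(Add(-40738, Add(291, Mul(2, -117))), -1)) = Mul(66859, Pow(Add(-40738, Add(291, -234)), -1)) = Mul(66859, Pow(Add(-40738, 57), -1)) = Mul(66859, Pow(-40681, -1)) = Mul(66859, Rational(-1, 40681)) = Rational(-66859, 40681)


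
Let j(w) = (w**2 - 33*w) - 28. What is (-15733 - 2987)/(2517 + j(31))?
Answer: -6240/809 ≈ -7.7132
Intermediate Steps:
j(w) = -28 + w**2 - 33*w
(-15733 - 2987)/(2517 + j(31)) = (-15733 - 2987)/(2517 + (-28 + 31**2 - 33*31)) = -18720/(2517 + (-28 + 961 - 1023)) = -18720/(2517 - 90) = -18720/2427 = -18720*1/2427 = -6240/809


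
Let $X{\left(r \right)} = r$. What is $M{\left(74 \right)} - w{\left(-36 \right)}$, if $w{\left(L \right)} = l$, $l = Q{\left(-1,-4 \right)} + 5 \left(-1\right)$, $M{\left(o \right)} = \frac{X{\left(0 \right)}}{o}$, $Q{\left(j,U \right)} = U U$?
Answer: $-11$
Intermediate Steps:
$Q{\left(j,U \right)} = U^{2}$
$M{\left(o \right)} = 0$ ($M{\left(o \right)} = \frac{0}{o} = 0$)
$l = 11$ ($l = \left(-4\right)^{2} + 5 \left(-1\right) = 16 - 5 = 11$)
$w{\left(L \right)} = 11$
$M{\left(74 \right)} - w{\left(-36 \right)} = 0 - 11 = -11$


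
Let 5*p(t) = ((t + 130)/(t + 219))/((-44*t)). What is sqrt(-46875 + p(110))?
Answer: 3*I*sqrt(1705359506305)/18095 ≈ 216.51*I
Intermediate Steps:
p(t) = -(130 + t)/(220*t*(219 + t)) (p(t) = (((t + 130)/(t + 219))/((-44*t)))/5 = (((130 + t)/(219 + t))*(-1/(44*t)))/5 = (-(130 + t)/(44*t*(219 + t)))/5 = -(130 + t)/(220*t*(219 + t)))
sqrt(-46875 + p(110)) = sqrt(-46875 + (1/220)*(-130 - 1*110)/(110*(219 + 110))) = sqrt(-46875 + (1/220)*(1/110)*(-130 - 110)/329) = sqrt(-46875 + (1/220)*(1/110)*(1/329)*(-240)) = sqrt(-46875 - 6/199045) = sqrt(-9330234381/199045) = 3*I*sqrt(1705359506305)/18095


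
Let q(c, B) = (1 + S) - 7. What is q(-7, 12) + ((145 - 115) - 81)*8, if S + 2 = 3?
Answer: -413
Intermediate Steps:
S = 1 (S = -2 + 3 = 1)
q(c, B) = -5 (q(c, B) = (1 + 1) - 7 = 2 - 7 = -5)
q(-7, 12) + ((145 - 115) - 81)*8 = -5 + ((145 - 115) - 81)*8 = -5 + (30 - 81)*8 = -5 - 51*8 = -5 - 408 = -413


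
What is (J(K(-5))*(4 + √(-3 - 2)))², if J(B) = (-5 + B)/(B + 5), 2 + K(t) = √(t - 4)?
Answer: -77/3 - 220*I/9 + 8*√5*(20 - 21*I)/9 ≈ 14.086 - 66.184*I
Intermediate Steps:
K(t) = -2 + √(-4 + t) (K(t) = -2 + √(t - 4) = -2 + √(-4 + t))
J(B) = (-5 + B)/(5 + B)
(J(K(-5))*(4 + √(-3 - 2)))² = (((-5 + (-2 + √(-4 - 5)))/(5 + (-2 + √(-4 - 5))))*(4 + √(-3 - 2)))² = (((-5 + (-2 + √(-9)))/(5 + (-2 + √(-9))))*(4 + √(-5)))² = (((-5 + (-2 + 3*I))/(5 + (-2 + 3*I)))*(4 + I*√5))² = (((-7 + 3*I)/(3 + 3*I))*(4 + I*√5))² = ((((3 - 3*I)/18)*(-7 + 3*I))*(4 + I*√5))² = (((-7 + 3*I)*(3 - 3*I)/18)*(4 + I*√5))² = ((-7 + 3*I)*(3 - 3*I)*(4 + I*√5)/18)² = (-7 + 3*I)²*(3 - 3*I)²*(4 + I*√5)²/324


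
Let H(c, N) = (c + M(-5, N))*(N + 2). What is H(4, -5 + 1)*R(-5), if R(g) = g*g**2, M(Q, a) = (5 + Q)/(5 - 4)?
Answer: 1000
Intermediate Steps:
M(Q, a) = 5 + Q (M(Q, a) = (5 + Q)/1 = (5 + Q)*1 = 5 + Q)
H(c, N) = c*(2 + N) (H(c, N) = (c + (5 - 5))*(N + 2) = (c + 0)*(2 + N) = c*(2 + N))
R(g) = g**3
H(4, -5 + 1)*R(-5) = (4*(2 + (-5 + 1)))*(-5)**3 = (4*(2 - 4))*(-125) = (4*(-2))*(-125) = -8*(-125) = 1000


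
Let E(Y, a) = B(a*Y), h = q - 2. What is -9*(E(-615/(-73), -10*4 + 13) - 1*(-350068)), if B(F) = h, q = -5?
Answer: -3150549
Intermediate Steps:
h = -7 (h = -5 - 2 = -7)
B(F) = -7
E(Y, a) = -7
-9*(E(-615/(-73), -10*4 + 13) - 1*(-350068)) = -9*(-7 - 1*(-350068)) = -9*(-7 + 350068) = -9*350061 = -3150549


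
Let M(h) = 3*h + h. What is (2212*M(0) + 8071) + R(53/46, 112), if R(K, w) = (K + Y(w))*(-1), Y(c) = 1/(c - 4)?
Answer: 20045479/2484 ≈ 8069.8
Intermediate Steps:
Y(c) = 1/(-4 + c)
M(h) = 4*h
R(K, w) = -K - 1/(-4 + w) (R(K, w) = (K + 1/(-4 + w))*(-1) = -K - 1/(-4 + w))
(2212*M(0) + 8071) + R(53/46, 112) = (2212*(4*0) + 8071) + (-1 - 53/46*(-4 + 112))/(-4 + 112) = (2212*0 + 8071) + (-1 - 1*53*(1/46)*108)/108 = (0 + 8071) + (-1 - 1*53/46*108)/108 = 8071 + (-1 - 2862/23)/108 = 8071 + (1/108)*(-2885/23) = 8071 - 2885/2484 = 20045479/2484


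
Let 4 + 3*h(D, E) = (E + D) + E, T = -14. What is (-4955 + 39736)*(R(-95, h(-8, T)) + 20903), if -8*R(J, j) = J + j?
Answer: 17459957657/24 ≈ 7.2750e+8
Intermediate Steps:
h(D, E) = -4/3 + D/3 + 2*E/3 (h(D, E) = -4/3 + ((E + D) + E)/3 = -4/3 + ((D + E) + E)/3 = -4/3 + (D + 2*E)/3 = -4/3 + (D/3 + 2*E/3) = -4/3 + D/3 + 2*E/3)
R(J, j) = -J/8 - j/8 (R(J, j) = -(J + j)/8 = -J/8 - j/8)
(-4955 + 39736)*(R(-95, h(-8, T)) + 20903) = (-4955 + 39736)*((-1/8*(-95) - (-4/3 + (1/3)*(-8) + (2/3)*(-14))/8) + 20903) = 34781*((95/8 - (-4/3 - 8/3 - 28/3)/8) + 20903) = 34781*((95/8 - 1/8*(-40/3)) + 20903) = 34781*((95/8 + 5/3) + 20903) = 34781*(325/24 + 20903) = 34781*(501997/24) = 17459957657/24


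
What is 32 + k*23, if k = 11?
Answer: 285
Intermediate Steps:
32 + k*23 = 32 + 11*23 = 32 + 253 = 285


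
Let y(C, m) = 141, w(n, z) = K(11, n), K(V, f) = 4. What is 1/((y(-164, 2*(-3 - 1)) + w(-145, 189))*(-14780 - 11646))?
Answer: -1/3831770 ≈ -2.6098e-7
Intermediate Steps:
w(n, z) = 4
1/((y(-164, 2*(-3 - 1)) + w(-145, 189))*(-14780 - 11646)) = 1/((141 + 4)*(-14780 - 11646)) = 1/(145*(-26426)) = 1/(-3831770) = -1/3831770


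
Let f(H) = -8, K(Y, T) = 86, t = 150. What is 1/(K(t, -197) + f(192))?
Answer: 1/78 ≈ 0.012821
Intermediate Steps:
1/(K(t, -197) + f(192)) = 1/(86 - 8) = 1/78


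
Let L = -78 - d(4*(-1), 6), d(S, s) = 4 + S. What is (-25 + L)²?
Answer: 10609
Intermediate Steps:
L = -78 (L = -78 - (4 + 4*(-1)) = -78 - (4 - 4) = -78 - 1*0 = -78 + 0 = -78)
(-25 + L)² = (-25 - 78)² = (-103)² = 10609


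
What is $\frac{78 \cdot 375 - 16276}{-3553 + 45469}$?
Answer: $\frac{13}{42} \approx 0.30952$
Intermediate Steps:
$\frac{78 \cdot 375 - 16276}{-3553 + 45469} = \frac{29250 - 16276}{41916} = 12974 \cdot \frac{1}{41916} = \frac{13}{42}$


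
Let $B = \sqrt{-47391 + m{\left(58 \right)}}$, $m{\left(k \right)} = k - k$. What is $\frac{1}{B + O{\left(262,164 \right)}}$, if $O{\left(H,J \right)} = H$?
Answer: $\frac{262}{116035} - \frac{i \sqrt{47391}}{116035} \approx 0.0022579 - 0.0018761 i$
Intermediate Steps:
$m{\left(k \right)} = 0$
$B = i \sqrt{47391}$ ($B = \sqrt{-47391 + 0} = \sqrt{-47391} = i \sqrt{47391} \approx 217.69 i$)
$\frac{1}{B + O{\left(262,164 \right)}} = \frac{1}{i \sqrt{47391} + 262} = \frac{1}{262 + i \sqrt{47391}}$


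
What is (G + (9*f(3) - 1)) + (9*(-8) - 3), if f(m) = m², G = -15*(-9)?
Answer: 140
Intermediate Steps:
G = 135
(G + (9*f(3) - 1)) + (9*(-8) - 3) = (135 + (9*3² - 1)) + (9*(-8) - 3) = (135 + (9*9 - 1)) + (-72 - 3) = (135 + (81 - 1)) - 75 = (135 + 80) - 75 = 215 - 75 = 140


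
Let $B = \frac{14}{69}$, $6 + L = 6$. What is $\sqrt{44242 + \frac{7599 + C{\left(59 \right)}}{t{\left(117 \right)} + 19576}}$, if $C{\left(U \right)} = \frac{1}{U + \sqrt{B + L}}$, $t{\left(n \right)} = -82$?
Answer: $\frac{\sqrt{2340719553004 + 574974098 \sqrt{966}}}{114 \sqrt{4071 + \sqrt{966}}} \approx 210.34$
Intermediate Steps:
$L = 0$ ($L = -6 + 6 = 0$)
$B = \frac{14}{69}$ ($B = 14 \cdot \frac{1}{69} = \frac{14}{69} \approx 0.2029$)
$C{\left(U \right)} = \frac{1}{U + \frac{\sqrt{966}}{69}}$ ($C{\left(U \right)} = \frac{1}{U + \sqrt{\frac{14}{69} + 0}} = \frac{1}{U + \sqrt{\frac{14}{69}}} = \frac{1}{U + \frac{\sqrt{966}}{69}}$)
$\sqrt{44242 + \frac{7599 + C{\left(59 \right)}}{t{\left(117 \right)} + 19576}} = \sqrt{44242 + \frac{7599 + \frac{69}{\sqrt{966} + 69 \cdot 59}}{-82 + 19576}} = \sqrt{44242 + \frac{7599 + \frac{69}{\sqrt{966} + 4071}}{19494}} = \sqrt{44242 + \left(7599 + \frac{69}{4071 + \sqrt{966}}\right) \frac{1}{19494}} = \sqrt{44242 + \left(\frac{2533}{6498} + \frac{23}{6498 \left(4071 + \sqrt{966}\right)}\right)} = \sqrt{\frac{287487049}{6498} + \frac{23}{6498 \left(4071 + \sqrt{966}\right)}}$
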